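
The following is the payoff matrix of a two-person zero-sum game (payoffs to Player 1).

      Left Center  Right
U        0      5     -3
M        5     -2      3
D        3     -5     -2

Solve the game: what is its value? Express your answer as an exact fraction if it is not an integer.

Row minima: U → -3, M → -2, D → -5; maximin = -2.
Column maxima: Left → 5, Center → 5, Right → 3; minimax = 3.
-2 ≠ 3, so there is no saddle point; optimal play is mixed.
D is strictly dominated by M, so Player 1 never plays it.
Left is strictly dominated by Right (it gives Player 1 strictly more in every row), so Player 2 never plays it.
On the remaining 2×2 (U, M vs Center, Right):
Let Player 1 play U with probability p. Expected payoff against Center: 5p + (-2)(1−p) = 7p − 2; against Right: (-3)p + 3(1−p) = −6p + 3.
Setting these equal: 7p − 2 = −6p + 3 ⇒ 13p = 5 ⇒ p = 5/13, and the value is (7)·(5/13) − 2 = 9/13.
For Player 2: with q = P(Center), equating U's and M's payoffs gives 8q − 3 = −5q + 3 ⇒ q = 6/13.

9/13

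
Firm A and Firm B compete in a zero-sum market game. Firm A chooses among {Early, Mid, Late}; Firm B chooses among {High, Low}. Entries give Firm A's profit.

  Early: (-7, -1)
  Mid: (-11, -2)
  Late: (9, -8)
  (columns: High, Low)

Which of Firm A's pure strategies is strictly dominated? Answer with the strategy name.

Mid

Early gives a strictly higher payoff than Mid against every column: -7 > -11, -1 > -2.
So Mid is strictly dominated and Firm A never plays it.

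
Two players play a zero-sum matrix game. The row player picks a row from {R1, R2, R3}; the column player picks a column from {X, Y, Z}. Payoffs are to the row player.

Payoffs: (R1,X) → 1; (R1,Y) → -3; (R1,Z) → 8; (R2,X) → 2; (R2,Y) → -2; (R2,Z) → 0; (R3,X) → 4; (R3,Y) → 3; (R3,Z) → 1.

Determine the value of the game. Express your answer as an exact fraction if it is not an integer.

27/13

Row minima: R1 → -3, R2 → -2, R3 → 1; maximin = 1.
Column maxima: X → 4, Y → 3, Z → 8; minimax = 3.
1 ≠ 3, so there is no saddle point; optimal play is mixed.
R2 is strictly dominated by R3, so the row player never plays it.
X is strictly dominated by Y (it gives the row player strictly more in every row), so the column player never plays it.
On the remaining 2×2 (R1, R3 vs Y, Z):
Let the row player play R1 with probability p. Expected payoff against Y: (-3)p + 3(1−p) = −6p + 3; against Z: 8p + 1(1−p) = 7p + 1.
Setting these equal: −6p + 3 = 7p + 1 ⇒ −13p = -2 ⇒ p = 2/13, and the value is (-6)·(2/13) + 3 = 27/13.
For the column player: with q = P(Y), equating R1's and R3's payoffs gives −11q + 8 = 2q + 1 ⇒ q = 7/13.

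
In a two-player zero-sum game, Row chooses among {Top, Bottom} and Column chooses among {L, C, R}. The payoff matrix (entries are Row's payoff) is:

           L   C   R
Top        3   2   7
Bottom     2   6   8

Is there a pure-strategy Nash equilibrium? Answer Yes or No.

Row minima: Top → 2, Bottom → 2; maximin = 2.
Column maxima: L → 3, C → 6, R → 8; minimax = 3.
2 ≠ 3, so no pure-strategy equilibrium exists.

No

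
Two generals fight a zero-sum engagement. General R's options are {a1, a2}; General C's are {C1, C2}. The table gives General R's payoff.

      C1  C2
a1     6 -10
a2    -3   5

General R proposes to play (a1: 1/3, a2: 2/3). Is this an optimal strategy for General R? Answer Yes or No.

Against C1 this mix gives (1/3)·6 + (2/3)·(-3) = 0.
Against C2 this mix gives (1/3)·(-10) + (2/3)·5 = 0.
All of General C's active replies (C1, C2) yield 0, and no column does worse for General R. The mix makes General C indifferent and guarantees 0, so it is optimal.

Yes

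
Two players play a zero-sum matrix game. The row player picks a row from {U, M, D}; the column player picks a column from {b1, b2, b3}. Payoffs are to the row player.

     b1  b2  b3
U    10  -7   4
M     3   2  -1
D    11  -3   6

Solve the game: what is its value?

Row minima: U → -7, M → -1, D → -3; maximin = -1.
Column maxima: b1 → 11, b2 → 2, b3 → 6; minimax = 2.
-1 ≠ 2, so there is no saddle point; optimal play is mixed.
U is strictly dominated by D, so the row player never plays it.
b1 is strictly dominated by b2 (it gives the row player strictly more in every row), so the column player never plays it.
On the remaining 2×2 (M, D vs b2, b3):
Let the row player play M with probability p. Expected payoff against b2: 2p + (-3)(1−p) = 5p − 3; against b3: (-1)p + 6(1−p) = −7p + 6.
Setting these equal: 5p − 3 = −7p + 6 ⇒ 12p = 9 ⇒ p = 3/4, and the value is (5)·(3/4) − 3 = 3/4.
For the column player: with q = P(b2), equating M's and D's payoffs gives 3q − 1 = −9q + 6 ⇒ q = 7/12.

3/4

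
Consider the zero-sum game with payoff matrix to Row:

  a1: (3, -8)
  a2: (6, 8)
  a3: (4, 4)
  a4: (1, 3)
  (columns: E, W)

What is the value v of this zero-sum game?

Row minima: a1 → -8, a2 → 6, a3 → 4, a4 → 1; maximin = 6.
Column maxima: E → 6, W → 8; minimax = 6.
Since maximin = minimax = 6, there is a saddle point and the value is 6.

6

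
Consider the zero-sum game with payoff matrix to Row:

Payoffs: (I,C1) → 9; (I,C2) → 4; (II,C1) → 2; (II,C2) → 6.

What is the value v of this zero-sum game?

46/9

Row minima: I → 4, II → 2; maximin = 4.
Column maxima: C1 → 9, C2 → 6; minimax = 6.
4 ≠ 6, so there is no saddle point; optimal play is mixed.
Let Row play I with probability p. Expected payoff against C1: 9p + 2(1−p) = 7p + 2; against C2: 4p + 6(1−p) = −2p + 6.
Setting these equal: 7p + 2 = −2p + 6 ⇒ 9p = 4 ⇒ p = 4/9, and the value is (7)·(4/9) + 2 = 46/9.
For Column: with q = P(C1), equating I's and II's payoffs gives 5q + 4 = −4q + 6 ⇒ q = 2/9.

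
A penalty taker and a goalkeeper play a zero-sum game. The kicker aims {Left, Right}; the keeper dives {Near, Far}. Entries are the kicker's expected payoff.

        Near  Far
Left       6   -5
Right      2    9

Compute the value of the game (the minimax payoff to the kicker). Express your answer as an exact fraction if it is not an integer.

32/9

Row minima: Left → -5, Right → 2; maximin = 2.
Column maxima: Near → 6, Far → 9; minimax = 6.
2 ≠ 6, so there is no saddle point; optimal play is mixed.
Let the kicker play Left with probability p. Expected payoff against Near: 6p + 2(1−p) = 4p + 2; against Far: (-5)p + 9(1−p) = −14p + 9.
Setting these equal: 4p + 2 = −14p + 9 ⇒ 18p = 7 ⇒ p = 7/18, and the value is (4)·(7/18) + 2 = 32/9.
For the keeper: with q = P(Near), equating Left's and Right's payoffs gives 11q − 5 = −7q + 9 ⇒ q = 7/9.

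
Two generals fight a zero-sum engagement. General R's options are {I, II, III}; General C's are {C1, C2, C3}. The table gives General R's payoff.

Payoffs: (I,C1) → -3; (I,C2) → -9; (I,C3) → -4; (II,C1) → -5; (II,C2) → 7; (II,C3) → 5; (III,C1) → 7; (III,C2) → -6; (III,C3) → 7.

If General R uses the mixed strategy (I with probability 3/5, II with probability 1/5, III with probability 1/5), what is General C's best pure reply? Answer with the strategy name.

If General C plays C1, General R's expected payoff is (3/5)·(-3) + (1/5)·(-5) + (1/5)·7 = -7/5.
If General C plays C2, General R's expected payoff is (3/5)·(-9) + (1/5)·7 + (1/5)·(-6) = -26/5.
If General C plays C3, General R's expected payoff is (3/5)·(-4) + (1/5)·5 + (1/5)·7 = 0.
General C minimizes General R's payoff; the smallest is -26/5, so the best response is C2.

C2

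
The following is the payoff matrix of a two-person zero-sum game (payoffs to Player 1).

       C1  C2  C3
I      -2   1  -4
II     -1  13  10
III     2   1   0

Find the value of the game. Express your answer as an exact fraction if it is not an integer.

Row minima: I → -4, II → -1, III → 0; maximin = 0.
Column maxima: C1 → 2, C2 → 13, C3 → 10; minimax = 2.
0 ≠ 2, so there is no saddle point; optimal play is mixed.
I is strictly dominated by II, so Player 1 never plays it.
C2 is strictly dominated by C3 (it gives Player 1 strictly more in every row), so Player 2 never plays it.
On the remaining 2×2 (II, III vs C1, C3):
Let Player 1 play II with probability p. Expected payoff against C1: (-1)p + 2(1−p) = −3p + 2; against C3: 10p + 0(1−p) = 10p.
Setting these equal: −3p + 2 = 10p ⇒ −13p = -2 ⇒ p = 2/13, and the value is (-3)·(2/13) + 2 = 20/13.
For Player 2: with q = P(C1), equating II's and III's payoffs gives −11q + 10 = 2q ⇒ q = 10/13.

20/13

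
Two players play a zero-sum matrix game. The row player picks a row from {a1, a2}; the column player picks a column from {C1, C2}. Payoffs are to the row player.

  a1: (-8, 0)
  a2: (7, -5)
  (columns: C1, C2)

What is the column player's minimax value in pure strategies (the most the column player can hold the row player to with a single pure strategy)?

Column maxima: C1 → 7, C2 → 0.
The smallest of these is 0.

0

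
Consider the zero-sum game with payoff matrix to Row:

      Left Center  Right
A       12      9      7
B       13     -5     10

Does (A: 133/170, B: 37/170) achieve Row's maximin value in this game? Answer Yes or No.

Against Left this mix gives (133/170)·12 + (37/170)·13 = 2077/170.
Against Center this mix gives (133/170)·9 + (37/170)·(-5) = 506/85.
Against Right this mix gives (133/170)·7 + (37/170)·10 = 1301/170.
Column will play Center, holding Row to 506/85. Shifting weight toward the row that does better against Center would raise this floor (the equalizing mix achieves 125/17 against both Center and Right), so the proposed strategy is not optimal.

No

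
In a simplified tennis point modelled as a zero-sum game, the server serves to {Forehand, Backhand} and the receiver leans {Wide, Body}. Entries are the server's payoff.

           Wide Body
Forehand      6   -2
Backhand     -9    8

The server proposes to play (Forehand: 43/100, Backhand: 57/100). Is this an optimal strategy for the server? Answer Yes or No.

Against Wide this mix gives (43/100)·6 + (57/100)·(-9) = -51/20.
Against Body this mix gives (43/100)·(-2) + (57/100)·8 = 37/10.
The receiver will play Wide, holding the server to -51/20. Shifting weight toward the row that does better against Wide would raise this floor (the equalizing mix achieves 6/5 against both Wide and Body), so the proposed strategy is not optimal.

No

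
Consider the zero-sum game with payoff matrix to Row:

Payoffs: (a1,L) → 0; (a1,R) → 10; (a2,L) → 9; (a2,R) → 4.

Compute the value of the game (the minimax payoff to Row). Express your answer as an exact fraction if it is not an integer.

6

Row minima: a1 → 0, a2 → 4; maximin = 4.
Column maxima: L → 9, R → 10; minimax = 9.
4 ≠ 9, so there is no saddle point; optimal play is mixed.
Let Row play a1 with probability p. Expected payoff against L: 0p + 9(1−p) = −9p + 9; against R: 10p + 4(1−p) = 6p + 4.
Setting these equal: −9p + 9 = 6p + 4 ⇒ −15p = -5 ⇒ p = 1/3, and the value is (-9)·(1/3) + 9 = 6.
For Column: with q = P(L), equating a1's and a2's payoffs gives −10q + 10 = 5q + 4 ⇒ q = 2/5.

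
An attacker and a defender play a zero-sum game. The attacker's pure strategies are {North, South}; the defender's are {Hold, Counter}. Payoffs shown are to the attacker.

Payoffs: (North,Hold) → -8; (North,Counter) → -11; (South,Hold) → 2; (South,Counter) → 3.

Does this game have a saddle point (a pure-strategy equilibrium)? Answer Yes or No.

Row minima: North → -11, South → 2; maximin = 2.
Column maxima: Hold → 2, Counter → 3; minimax = 2.
maximin = minimax = 2, so a saddle point exists.

Yes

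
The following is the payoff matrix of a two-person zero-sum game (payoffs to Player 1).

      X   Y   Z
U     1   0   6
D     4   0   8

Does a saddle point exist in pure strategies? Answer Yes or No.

Yes

Row minima: U → 0, D → 0; maximin = 0.
Column maxima: X → 4, Y → 0, Z → 8; minimax = 0.
maximin = minimax = 0, so a saddle point exists.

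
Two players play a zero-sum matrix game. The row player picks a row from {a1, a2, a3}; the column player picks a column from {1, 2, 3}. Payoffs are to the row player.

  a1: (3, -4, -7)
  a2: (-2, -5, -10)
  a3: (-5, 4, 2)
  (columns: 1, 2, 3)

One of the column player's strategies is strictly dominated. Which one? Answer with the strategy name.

2

3 holds the row player's payoff strictly below 2 in every row: -7 < -4, -10 < -5, 2 < 4.
So 2 is strictly dominated for the column player.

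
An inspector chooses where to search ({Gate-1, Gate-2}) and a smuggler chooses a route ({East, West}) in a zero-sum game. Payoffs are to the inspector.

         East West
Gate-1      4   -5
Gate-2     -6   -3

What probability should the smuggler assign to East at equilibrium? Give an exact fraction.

1/6

Row minima: Gate-1 → -5, Gate-2 → -6; maximin = -5.
Column maxima: East → 4, West → -3; minimax = -3.
-5 ≠ -3, so there is no saddle point; optimal play is mixed.
Let the inspector play Gate-1 with probability p. Expected payoff against East: 4p + (-6)(1−p) = 10p − 6; against West: (-5)p + (-3)(1−p) = −2p − 3.
Setting these equal: 10p − 6 = −2p − 3 ⇒ 12p = 3 ⇒ p = 1/4, and the value is (10)·(1/4) − 6 = -7/2.
For the smuggler: with q = P(East), equating Gate-1's and Gate-2's payoffs gives 9q − 5 = −3q − 3 ⇒ q = 1/6.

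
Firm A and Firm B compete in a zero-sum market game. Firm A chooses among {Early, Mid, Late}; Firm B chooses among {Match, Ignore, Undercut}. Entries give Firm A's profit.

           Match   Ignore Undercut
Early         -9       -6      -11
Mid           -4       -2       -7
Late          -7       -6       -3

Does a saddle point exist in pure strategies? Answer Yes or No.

No

Row minima: Early → -11, Mid → -7, Late → -7; maximin = -7.
Column maxima: Match → -4, Ignore → -2, Undercut → -3; minimax = -4.
-7 ≠ -4, so no pure-strategy equilibrium exists.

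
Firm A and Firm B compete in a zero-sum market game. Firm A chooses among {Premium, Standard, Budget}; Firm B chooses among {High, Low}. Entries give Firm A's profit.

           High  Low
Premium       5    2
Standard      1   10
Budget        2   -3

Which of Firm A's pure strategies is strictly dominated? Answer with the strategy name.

Premium gives a strictly higher payoff than Budget against every column: 5 > 2, 2 > -3.
So Budget is strictly dominated and Firm A never plays it.

Budget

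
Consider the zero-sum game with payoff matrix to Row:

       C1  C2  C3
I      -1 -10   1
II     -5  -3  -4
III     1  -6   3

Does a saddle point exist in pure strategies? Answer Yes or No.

Row minima: I → -10, II → -5, III → -6; maximin = -5.
Column maxima: C1 → 1, C2 → -3, C3 → 3; minimax = -3.
-5 ≠ -3, so no pure-strategy equilibrium exists.

No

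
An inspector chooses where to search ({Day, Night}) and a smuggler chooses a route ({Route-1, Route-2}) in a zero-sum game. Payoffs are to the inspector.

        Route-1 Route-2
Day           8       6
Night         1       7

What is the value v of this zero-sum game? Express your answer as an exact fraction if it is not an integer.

Row minima: Day → 6, Night → 1; maximin = 6.
Column maxima: Route-1 → 8, Route-2 → 7; minimax = 7.
6 ≠ 7, so there is no saddle point; optimal play is mixed.
Let the inspector play Day with probability p. Expected payoff against Route-1: 8p + 1(1−p) = 7p + 1; against Route-2: 6p + 7(1−p) = −p + 7.
Setting these equal: 7p + 1 = −p + 7 ⇒ 8p = 6 ⇒ p = 3/4, and the value is (7)·(3/4) + 1 = 25/4.
For the smuggler: with q = P(Route-1), equating Day's and Night's payoffs gives 2q + 6 = −6q + 7 ⇒ q = 1/8.

25/4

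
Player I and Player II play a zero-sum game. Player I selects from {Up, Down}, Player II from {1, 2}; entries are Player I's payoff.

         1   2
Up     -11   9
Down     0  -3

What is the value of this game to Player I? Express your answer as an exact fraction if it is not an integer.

Row minima: Up → -11, Down → -3; maximin = -3.
Column maxima: 1 → 0, 2 → 9; minimax = 0.
-3 ≠ 0, so there is no saddle point; optimal play is mixed.
Let Player I play Up with probability p. Expected payoff against 1: (-11)p + 0(1−p) = −11p; against 2: 9p + (-3)(1−p) = 12p − 3.
Setting these equal: −11p = 12p − 3 ⇒ −23p = -3 ⇒ p = 3/23, and the value is (-11)·(3/23) = -33/23.
For Player II: with q = P(1), equating Up's and Down's payoffs gives −20q + 9 = 3q − 3 ⇒ q = 12/23.

-33/23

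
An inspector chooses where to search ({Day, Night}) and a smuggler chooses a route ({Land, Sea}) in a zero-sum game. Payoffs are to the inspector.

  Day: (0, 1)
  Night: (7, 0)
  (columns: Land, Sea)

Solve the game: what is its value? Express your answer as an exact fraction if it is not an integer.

7/8

Row minima: Day → 0, Night → 0; maximin = 0.
Column maxima: Land → 7, Sea → 1; minimax = 1.
0 ≠ 1, so there is no saddle point; optimal play is mixed.
Let the inspector play Day with probability p. Expected payoff against Land: 0p + 7(1−p) = −7p + 7; against Sea: 1p + 0(1−p) = p.
Setting these equal: −7p + 7 = p ⇒ −8p = -7 ⇒ p = 7/8, and the value is (-7)·(7/8) + 7 = 7/8.
For the smuggler: with q = P(Land), equating Day's and Night's payoffs gives −q + 1 = 7q ⇒ q = 1/8.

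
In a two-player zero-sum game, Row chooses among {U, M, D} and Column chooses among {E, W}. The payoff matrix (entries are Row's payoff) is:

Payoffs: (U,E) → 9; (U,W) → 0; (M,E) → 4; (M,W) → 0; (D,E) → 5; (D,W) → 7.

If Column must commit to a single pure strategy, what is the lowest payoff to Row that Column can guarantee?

7

Column maxima: E → 9, W → 7.
The smallest of these is 7.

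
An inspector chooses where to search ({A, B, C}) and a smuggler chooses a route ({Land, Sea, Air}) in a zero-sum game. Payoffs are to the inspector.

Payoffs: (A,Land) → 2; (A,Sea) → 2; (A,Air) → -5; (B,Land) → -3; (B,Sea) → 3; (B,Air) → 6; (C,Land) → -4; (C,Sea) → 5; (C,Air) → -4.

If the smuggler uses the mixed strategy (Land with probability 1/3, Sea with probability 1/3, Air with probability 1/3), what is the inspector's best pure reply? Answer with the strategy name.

B

Expected payoff of A: (1/3)·2 + (1/3)·2 + (1/3)·(-5) = -1/3.
Expected payoff of B: (1/3)·(-3) + (1/3)·3 + (1/3)·6 = 2.
Expected payoff of C: (1/3)·(-4) + (1/3)·5 + (1/3)·(-4) = -1.
The largest is 2, so the inspector's best response is B.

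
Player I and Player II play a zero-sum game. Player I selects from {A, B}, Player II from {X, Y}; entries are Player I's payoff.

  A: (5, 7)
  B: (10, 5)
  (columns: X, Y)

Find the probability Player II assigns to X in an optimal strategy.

Row minima: A → 5, B → 5; maximin = 5.
Column maxima: X → 10, Y → 7; minimax = 7.
5 ≠ 7, so there is no saddle point; optimal play is mixed.
Let Player I play A with probability p. Expected payoff against X: 5p + 10(1−p) = −5p + 10; against Y: 7p + 5(1−p) = 2p + 5.
Setting these equal: −5p + 10 = 2p + 5 ⇒ −7p = -5 ⇒ p = 5/7, and the value is (-5)·(5/7) + 10 = 45/7.
For Player II: with q = P(X), equating A's and B's payoffs gives −2q + 7 = 5q + 5 ⇒ q = 2/7.

2/7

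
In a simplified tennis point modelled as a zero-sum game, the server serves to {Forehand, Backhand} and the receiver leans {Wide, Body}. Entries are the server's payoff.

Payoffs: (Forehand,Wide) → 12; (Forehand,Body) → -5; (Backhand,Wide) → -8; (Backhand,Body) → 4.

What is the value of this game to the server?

8/29

Row minima: Forehand → -5, Backhand → -8; maximin = -5.
Column maxima: Wide → 12, Body → 4; minimax = 4.
-5 ≠ 4, so there is no saddle point; optimal play is mixed.
Let the server play Forehand with probability p. Expected payoff against Wide: 12p + (-8)(1−p) = 20p − 8; against Body: (-5)p + 4(1−p) = −9p + 4.
Setting these equal: 20p − 8 = −9p + 4 ⇒ 29p = 12 ⇒ p = 12/29, and the value is (20)·(12/29) − 8 = 8/29.
For the receiver: with q = P(Wide), equating Forehand's and Backhand's payoffs gives 17q − 5 = −12q + 4 ⇒ q = 9/29.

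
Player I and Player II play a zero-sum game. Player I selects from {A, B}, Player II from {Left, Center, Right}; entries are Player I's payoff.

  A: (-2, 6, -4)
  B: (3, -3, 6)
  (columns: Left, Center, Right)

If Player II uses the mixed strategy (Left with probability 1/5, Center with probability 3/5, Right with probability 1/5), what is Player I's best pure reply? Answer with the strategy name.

A

Expected payoff of A: (1/5)·(-2) + (3/5)·6 + (1/5)·(-4) = 12/5.
Expected payoff of B: (1/5)·3 + (3/5)·(-3) + (1/5)·6 = 0.
The largest is 12/5, so Player I's best response is A.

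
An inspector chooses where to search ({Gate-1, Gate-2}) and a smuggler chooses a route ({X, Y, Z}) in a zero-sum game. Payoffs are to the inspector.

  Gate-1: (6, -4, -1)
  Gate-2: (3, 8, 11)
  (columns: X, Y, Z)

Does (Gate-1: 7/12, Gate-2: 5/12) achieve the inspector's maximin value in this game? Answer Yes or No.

Against X this mix gives (7/12)·6 + (5/12)·3 = 19/4.
Against Y this mix gives (7/12)·(-4) + (5/12)·8 = 1.
Against Z this mix gives (7/12)·(-1) + (5/12)·11 = 4.
The smuggler will play Y, holding the inspector to 1. Shifting weight toward the row that does better against Y would raise this floor (the equalizing mix achieves 4 against both Y and X), so the proposed strategy is not optimal.

No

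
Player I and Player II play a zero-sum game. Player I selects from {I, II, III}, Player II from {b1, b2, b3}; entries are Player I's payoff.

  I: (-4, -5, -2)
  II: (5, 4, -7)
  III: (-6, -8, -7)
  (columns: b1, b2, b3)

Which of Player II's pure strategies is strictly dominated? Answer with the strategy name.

b1

b2 holds Player I's payoff strictly below b1 in every row: -5 < -4, 4 < 5, -8 < -6.
So b1 is strictly dominated for Player II.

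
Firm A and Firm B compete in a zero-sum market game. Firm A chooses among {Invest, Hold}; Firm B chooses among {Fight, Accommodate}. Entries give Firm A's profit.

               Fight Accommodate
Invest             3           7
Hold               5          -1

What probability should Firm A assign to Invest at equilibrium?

3/5

Row minima: Invest → 3, Hold → -1; maximin = 3.
Column maxima: Fight → 5, Accommodate → 7; minimax = 5.
3 ≠ 5, so there is no saddle point; optimal play is mixed.
Let Firm A play Invest with probability p. Expected payoff against Fight: 3p + 5(1−p) = −2p + 5; against Accommodate: 7p + (-1)(1−p) = 8p − 1.
Setting these equal: −2p + 5 = 8p − 1 ⇒ −10p = -6 ⇒ p = 3/5, and the value is (-2)·(3/5) + 5 = 19/5.
For Firm B: with q = P(Fight), equating Invest's and Hold's payoffs gives −4q + 7 = 6q − 1 ⇒ q = 4/5.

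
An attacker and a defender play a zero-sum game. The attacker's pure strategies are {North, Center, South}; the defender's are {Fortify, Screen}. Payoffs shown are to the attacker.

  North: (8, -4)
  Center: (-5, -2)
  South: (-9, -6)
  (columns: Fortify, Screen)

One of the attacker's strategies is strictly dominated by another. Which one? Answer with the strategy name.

South

North gives a strictly higher payoff than South against every column: 8 > -9, -4 > -6.
So South is strictly dominated and the attacker never plays it.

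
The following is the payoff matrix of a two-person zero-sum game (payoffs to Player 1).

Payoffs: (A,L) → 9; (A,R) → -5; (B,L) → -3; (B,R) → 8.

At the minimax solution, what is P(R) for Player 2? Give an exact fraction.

12/25

Row minima: A → -5, B → -3; maximin = -3.
Column maxima: L → 9, R → 8; minimax = 8.
-3 ≠ 8, so there is no saddle point; optimal play is mixed.
Let Player 1 play A with probability p. Expected payoff against L: 9p + (-3)(1−p) = 12p − 3; against R: (-5)p + 8(1−p) = −13p + 8.
Setting these equal: 12p − 3 = −13p + 8 ⇒ 25p = 11 ⇒ p = 11/25, and the value is (12)·(11/25) − 3 = 57/25.
For Player 2: with q = P(L), equating A's and B's payoffs gives 14q − 5 = −11q + 8 ⇒ q = 13/25.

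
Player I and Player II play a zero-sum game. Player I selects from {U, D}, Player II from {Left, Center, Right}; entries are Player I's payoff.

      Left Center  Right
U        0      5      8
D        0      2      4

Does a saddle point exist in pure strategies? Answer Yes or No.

Row minima: U → 0, D → 0; maximin = 0.
Column maxima: Left → 0, Center → 5, Right → 8; minimax = 0.
maximin = minimax = 0, so a saddle point exists.

Yes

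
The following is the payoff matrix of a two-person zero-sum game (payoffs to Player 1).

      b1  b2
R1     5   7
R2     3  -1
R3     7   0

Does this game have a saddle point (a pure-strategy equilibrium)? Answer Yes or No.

No

Row minima: R1 → 5, R2 → -1, R3 → 0; maximin = 5.
Column maxima: b1 → 7, b2 → 7; minimax = 7.
5 ≠ 7, so no pure-strategy equilibrium exists.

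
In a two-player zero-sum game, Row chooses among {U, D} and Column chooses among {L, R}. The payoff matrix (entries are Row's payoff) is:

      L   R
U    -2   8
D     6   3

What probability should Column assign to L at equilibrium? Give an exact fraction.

5/13

Row minima: U → -2, D → 3; maximin = 3.
Column maxima: L → 6, R → 8; minimax = 6.
3 ≠ 6, so there is no saddle point; optimal play is mixed.
Let Row play U with probability p. Expected payoff against L: (-2)p + 6(1−p) = −8p + 6; against R: 8p + 3(1−p) = 5p + 3.
Setting these equal: −8p + 6 = 5p + 3 ⇒ −13p = -3 ⇒ p = 3/13, and the value is (-8)·(3/13) + 6 = 54/13.
For Column: with q = P(L), equating U's and D's payoffs gives −10q + 8 = 3q + 3 ⇒ q = 5/13.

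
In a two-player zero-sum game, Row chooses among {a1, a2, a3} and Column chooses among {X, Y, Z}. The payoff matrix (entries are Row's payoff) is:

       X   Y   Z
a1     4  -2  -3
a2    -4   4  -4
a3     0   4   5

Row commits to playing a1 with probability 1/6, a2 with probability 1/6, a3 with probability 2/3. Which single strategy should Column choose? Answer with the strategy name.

X

If Column plays X, Row's expected payoff is (1/6)·4 + (1/6)·(-4) + (2/3)·0 = 0.
If Column plays Y, Row's expected payoff is (1/6)·(-2) + (1/6)·4 + (2/3)·4 = 3.
If Column plays Z, Row's expected payoff is (1/6)·(-3) + (1/6)·(-4) + (2/3)·5 = 13/6.
Column minimizes Row's payoff; the smallest is 0, so the best response is X.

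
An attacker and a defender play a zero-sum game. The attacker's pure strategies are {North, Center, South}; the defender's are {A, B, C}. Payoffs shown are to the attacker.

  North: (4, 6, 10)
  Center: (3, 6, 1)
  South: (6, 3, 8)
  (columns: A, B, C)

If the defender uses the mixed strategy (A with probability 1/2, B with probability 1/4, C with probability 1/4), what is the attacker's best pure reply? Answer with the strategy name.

North

Expected payoff of North: (1/2)·4 + (1/4)·6 + (1/4)·10 = 6.
Expected payoff of Center: (1/2)·3 + (1/4)·6 + (1/4)·1 = 13/4.
Expected payoff of South: (1/2)·6 + (1/4)·3 + (1/4)·8 = 23/4.
The largest is 6, so the attacker's best response is North.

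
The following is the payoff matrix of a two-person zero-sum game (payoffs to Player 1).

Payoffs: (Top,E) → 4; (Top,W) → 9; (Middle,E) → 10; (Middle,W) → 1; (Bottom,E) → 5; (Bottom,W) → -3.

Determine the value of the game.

Row minima: Top → 4, Middle → 1, Bottom → -3; maximin = 4.
Column maxima: E → 10, W → 9; minimax = 9.
4 ≠ 9, so there is no saddle point; optimal play is mixed.
Bottom is strictly dominated by Middle, so Player 1 never plays it.
On the remaining 2×2 (Top, Middle vs E, W):
Let Player 1 play Top with probability p. Expected payoff against E: 4p + 10(1−p) = −6p + 10; against W: 9p + 1(1−p) = 8p + 1.
Setting these equal: −6p + 10 = 8p + 1 ⇒ −14p = -9 ⇒ p = 9/14, and the value is (-6)·(9/14) + 10 = 43/7.
For Player 2: with q = P(E), equating Top's and Middle's payoffs gives −5q + 9 = 9q + 1 ⇒ q = 4/7.

43/7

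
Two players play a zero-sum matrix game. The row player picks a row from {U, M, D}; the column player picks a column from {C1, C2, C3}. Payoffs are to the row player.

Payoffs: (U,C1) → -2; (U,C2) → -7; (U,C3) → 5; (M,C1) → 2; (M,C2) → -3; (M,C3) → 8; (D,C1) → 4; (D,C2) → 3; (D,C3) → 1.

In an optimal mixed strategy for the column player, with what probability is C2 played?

7/13

Row minima: U → -7, M → -3, D → 1; maximin = 1.
Column maxima: C1 → 4, C2 → 3, C3 → 8; minimax = 3.
1 ≠ 3, so there is no saddle point; optimal play is mixed.
U is strictly dominated by M, so the row player never plays it.
C1 is strictly dominated by C2 (it gives the row player strictly more in every row), so the column player never plays it.
On the remaining 2×2 (M, D vs C2, C3):
Let the row player play M with probability p. Expected payoff against C2: (-3)p + 3(1−p) = −6p + 3; against C3: 8p + 1(1−p) = 7p + 1.
Setting these equal: −6p + 3 = 7p + 1 ⇒ −13p = -2 ⇒ p = 2/13, and the value is (-6)·(2/13) + 3 = 27/13.
For the column player: with q = P(C2), equating M's and D's payoffs gives −11q + 8 = 2q + 1 ⇒ q = 7/13.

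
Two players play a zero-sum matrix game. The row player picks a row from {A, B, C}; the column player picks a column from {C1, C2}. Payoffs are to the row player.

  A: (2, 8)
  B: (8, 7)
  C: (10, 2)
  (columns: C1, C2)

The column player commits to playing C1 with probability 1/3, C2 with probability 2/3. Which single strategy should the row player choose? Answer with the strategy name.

B

Expected payoff of A: (1/3)·2 + (2/3)·8 = 6.
Expected payoff of B: (1/3)·8 + (2/3)·7 = 22/3.
Expected payoff of C: (1/3)·10 + (2/3)·2 = 14/3.
The largest is 22/3, so the row player's best response is B.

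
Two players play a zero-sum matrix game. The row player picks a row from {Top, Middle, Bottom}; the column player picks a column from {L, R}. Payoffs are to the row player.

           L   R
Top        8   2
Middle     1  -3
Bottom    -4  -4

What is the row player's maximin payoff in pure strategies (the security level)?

2

Row minima: Top → 2, Middle → -3, Bottom → -4.
The best of these is 2.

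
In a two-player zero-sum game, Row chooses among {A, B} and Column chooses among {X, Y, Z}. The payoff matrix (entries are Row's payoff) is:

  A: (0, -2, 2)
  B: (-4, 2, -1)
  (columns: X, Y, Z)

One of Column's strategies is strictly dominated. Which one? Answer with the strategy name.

X holds Row's payoff strictly below Z in every row: 0 < 2, -4 < -1.
So Z is strictly dominated for Column.

Z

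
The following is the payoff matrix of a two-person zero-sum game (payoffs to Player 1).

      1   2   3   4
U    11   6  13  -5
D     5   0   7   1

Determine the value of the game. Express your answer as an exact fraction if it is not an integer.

Row minima: U → -5, D → 0; maximin = 0.
Column maxima: 1 → 11, 2 → 6, 3 → 13, 4 → 1; minimax = 1.
0 ≠ 1, so there is no saddle point; optimal play is mixed.
1 is strictly dominated by 2 (it gives Player 1 strictly more in every row), so Player 2 never plays it.
3 is strictly dominated by 2 (it gives Player 1 strictly more in every row), so Player 2 never plays it.
On the remaining 2×2 (U, D vs 2, 4):
Let Player 1 play U with probability p. Expected payoff against 2: 6p + 0(1−p) = 6p; against 4: (-5)p + 1(1−p) = −6p + 1.
Setting these equal: 6p = −6p + 1 ⇒ 12p = 1 ⇒ p = 1/12, and the value is (6)·(1/12) = 1/2.
For Player 2: with q = P(2), equating U's and D's payoffs gives 11q − 5 = −q + 1 ⇒ q = 1/2.

1/2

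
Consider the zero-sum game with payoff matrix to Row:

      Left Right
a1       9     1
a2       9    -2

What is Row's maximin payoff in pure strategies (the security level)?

Row minima: a1 → 1, a2 → -2.
The best of these is 1.

1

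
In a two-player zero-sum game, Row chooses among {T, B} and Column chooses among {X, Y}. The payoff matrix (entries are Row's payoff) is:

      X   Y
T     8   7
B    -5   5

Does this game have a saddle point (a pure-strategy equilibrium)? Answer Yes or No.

Yes

Row minima: T → 7, B → -5; maximin = 7.
Column maxima: X → 8, Y → 7; minimax = 7.
maximin = minimax = 7, so a saddle point exists.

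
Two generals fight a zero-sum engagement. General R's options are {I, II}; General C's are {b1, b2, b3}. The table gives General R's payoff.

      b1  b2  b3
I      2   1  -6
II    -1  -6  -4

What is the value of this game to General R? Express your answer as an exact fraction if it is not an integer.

-40/9

Row minima: I → -6, II → -6; maximin = -6.
Column maxima: b1 → 2, b2 → 1, b3 → -4; minimax = -4.
-6 ≠ -4, so there is no saddle point; optimal play is mixed.
b1 is strictly dominated by b2 (it gives General R strictly more in every row), so General C never plays it.
On the remaining 2×2 (I, II vs b2, b3):
Let General R play I with probability p. Expected payoff against b2: 1p + (-6)(1−p) = 7p − 6; against b3: (-6)p + (-4)(1−p) = −2p − 4.
Setting these equal: 7p − 6 = −2p − 4 ⇒ 9p = 2 ⇒ p = 2/9, and the value is (7)·(2/9) − 6 = -40/9.
For General C: with q = P(b2), equating I's and II's payoffs gives 7q − 6 = −2q − 4 ⇒ q = 2/9.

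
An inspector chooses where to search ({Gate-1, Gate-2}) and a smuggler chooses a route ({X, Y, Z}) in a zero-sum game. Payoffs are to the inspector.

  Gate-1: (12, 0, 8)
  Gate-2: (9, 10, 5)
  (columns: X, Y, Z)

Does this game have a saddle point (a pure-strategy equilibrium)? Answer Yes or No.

Row minima: Gate-1 → 0, Gate-2 → 5; maximin = 5.
Column maxima: X → 12, Y → 10, Z → 8; minimax = 8.
5 ≠ 8, so no pure-strategy equilibrium exists.

No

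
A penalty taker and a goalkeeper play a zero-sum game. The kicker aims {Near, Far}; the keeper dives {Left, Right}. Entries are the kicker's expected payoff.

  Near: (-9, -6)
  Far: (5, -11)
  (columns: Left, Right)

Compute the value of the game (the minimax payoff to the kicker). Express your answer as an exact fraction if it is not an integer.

Row minima: Near → -9, Far → -11; maximin = -9.
Column maxima: Left → 5, Right → -6; minimax = -6.
-9 ≠ -6, so there is no saddle point; optimal play is mixed.
Let the kicker play Near with probability p. Expected payoff against Left: (-9)p + 5(1−p) = −14p + 5; against Right: (-6)p + (-11)(1−p) = 5p − 11.
Setting these equal: −14p + 5 = 5p − 11 ⇒ −19p = -16 ⇒ p = 16/19, and the value is (-14)·(16/19) + 5 = -129/19.
For the keeper: with q = P(Left), equating Near's and Far's payoffs gives −3q − 6 = 16q − 11 ⇒ q = 5/19.

-129/19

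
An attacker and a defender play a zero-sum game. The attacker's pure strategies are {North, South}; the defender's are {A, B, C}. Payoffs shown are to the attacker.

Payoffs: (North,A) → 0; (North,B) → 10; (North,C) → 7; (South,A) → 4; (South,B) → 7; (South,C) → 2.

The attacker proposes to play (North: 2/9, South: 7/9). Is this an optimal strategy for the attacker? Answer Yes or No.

Against A this mix gives (2/9)·0 + (7/9)·4 = 28/9.
Against B this mix gives (2/9)·10 + (7/9)·7 = 23/3.
Against C this mix gives (2/9)·7 + (7/9)·2 = 28/9.
All of the defender's active replies (A, C) yield 28/9, and no column does worse for the attacker. The mix makes the defender indifferent and guarantees 28/9, so it is optimal.

Yes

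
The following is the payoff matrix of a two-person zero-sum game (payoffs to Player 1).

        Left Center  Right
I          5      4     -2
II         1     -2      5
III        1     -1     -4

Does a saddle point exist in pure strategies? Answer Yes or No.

No

Row minima: I → -2, II → -2, III → -4; maximin = -2.
Column maxima: Left → 5, Center → 4, Right → 5; minimax = 4.
-2 ≠ 4, so no pure-strategy equilibrium exists.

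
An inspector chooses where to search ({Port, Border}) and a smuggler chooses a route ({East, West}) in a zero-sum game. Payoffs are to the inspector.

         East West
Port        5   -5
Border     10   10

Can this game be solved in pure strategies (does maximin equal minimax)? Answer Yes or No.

Row minima: Port → -5, Border → 10; maximin = 10.
Column maxima: East → 10, West → 10; minimax = 10.
maximin = minimax = 10, so a saddle point exists.

Yes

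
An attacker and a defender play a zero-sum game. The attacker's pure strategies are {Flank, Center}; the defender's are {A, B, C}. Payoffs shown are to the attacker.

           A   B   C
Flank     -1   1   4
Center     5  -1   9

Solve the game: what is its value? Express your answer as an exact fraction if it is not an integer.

Row minima: Flank → -1, Center → -1; maximin = -1.
Column maxima: A → 5, B → 1, C → 9; minimax = 1.
-1 ≠ 1, so there is no saddle point; optimal play is mixed.
C is strictly dominated by A (it gives the attacker strictly more in every row), so the defender never plays it.
On the remaining 2×2 (Flank, Center vs A, B):
Let the attacker play Flank with probability p. Expected payoff against A: (-1)p + 5(1−p) = −6p + 5; against B: 1p + (-1)(1−p) = 2p − 1.
Setting these equal: −6p + 5 = 2p − 1 ⇒ −8p = -6 ⇒ p = 3/4, and the value is (-6)·(3/4) + 5 = 1/2.
For the defender: with q = P(A), equating Flank's and Center's payoffs gives −2q + 1 = 6q − 1 ⇒ q = 1/4.

1/2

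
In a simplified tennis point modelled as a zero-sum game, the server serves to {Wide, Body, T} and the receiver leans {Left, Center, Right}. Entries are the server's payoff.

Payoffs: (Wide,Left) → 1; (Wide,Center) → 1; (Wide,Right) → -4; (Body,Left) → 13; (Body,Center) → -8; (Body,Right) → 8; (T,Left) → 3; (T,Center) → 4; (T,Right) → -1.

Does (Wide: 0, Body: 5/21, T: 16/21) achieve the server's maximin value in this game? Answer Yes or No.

Yes

Against Left this mix gives (5/21)·13 + (16/21)·3 = 113/21.
Against Center this mix gives (5/21)·(-8) + (16/21)·4 = 8/7.
Against Right this mix gives (5/21)·8 + (16/21)·(-1) = 8/7.
All of the receiver's active replies (Center, Right) yield 8/7, and no column does worse for the server. The mix makes the receiver indifferent and guarantees 8/7, so it is optimal.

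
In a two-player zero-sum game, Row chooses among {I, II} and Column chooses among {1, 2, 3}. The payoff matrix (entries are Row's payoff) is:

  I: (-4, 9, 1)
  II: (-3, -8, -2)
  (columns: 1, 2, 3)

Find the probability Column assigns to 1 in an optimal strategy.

Row minima: I → -4, II → -8; maximin = -4.
Column maxima: 1 → -3, 2 → 9, 3 → 1; minimax = -3.
-4 ≠ -3, so there is no saddle point; optimal play is mixed.
3 is strictly dominated by 1 (it gives Row strictly more in every row), so Column never plays it.
On the remaining 2×2 (I, II vs 1, 2):
Let Row play I with probability p. Expected payoff against 1: (-4)p + (-3)(1−p) = −p − 3; against 2: 9p + (-8)(1−p) = 17p − 8.
Setting these equal: −p − 3 = 17p − 8 ⇒ −18p = -5 ⇒ p = 5/18, and the value is (-1)·(5/18) − 3 = -59/18.
For Column: with q = P(1), equating I's and II's payoffs gives −13q + 9 = 5q − 8 ⇒ q = 17/18.

17/18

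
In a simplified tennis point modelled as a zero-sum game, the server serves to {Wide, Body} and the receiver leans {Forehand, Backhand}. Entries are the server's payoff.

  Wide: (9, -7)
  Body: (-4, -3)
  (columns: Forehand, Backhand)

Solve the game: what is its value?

-55/17

Row minima: Wide → -7, Body → -4; maximin = -4.
Column maxima: Forehand → 9, Backhand → -3; minimax = -3.
-4 ≠ -3, so there is no saddle point; optimal play is mixed.
Let the server play Wide with probability p. Expected payoff against Forehand: 9p + (-4)(1−p) = 13p − 4; against Backhand: (-7)p + (-3)(1−p) = −4p − 3.
Setting these equal: 13p − 4 = −4p − 3 ⇒ 17p = 1 ⇒ p = 1/17, and the value is (13)·(1/17) − 4 = -55/17.
For the receiver: with q = P(Forehand), equating Wide's and Body's payoffs gives 16q − 7 = −q − 3 ⇒ q = 4/17.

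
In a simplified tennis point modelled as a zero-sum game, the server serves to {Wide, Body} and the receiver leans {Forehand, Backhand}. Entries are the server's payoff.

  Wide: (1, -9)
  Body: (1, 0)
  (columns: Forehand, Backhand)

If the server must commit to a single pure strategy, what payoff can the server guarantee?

0

Row minima: Wide → -9, Body → 0.
The best of these is 0.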